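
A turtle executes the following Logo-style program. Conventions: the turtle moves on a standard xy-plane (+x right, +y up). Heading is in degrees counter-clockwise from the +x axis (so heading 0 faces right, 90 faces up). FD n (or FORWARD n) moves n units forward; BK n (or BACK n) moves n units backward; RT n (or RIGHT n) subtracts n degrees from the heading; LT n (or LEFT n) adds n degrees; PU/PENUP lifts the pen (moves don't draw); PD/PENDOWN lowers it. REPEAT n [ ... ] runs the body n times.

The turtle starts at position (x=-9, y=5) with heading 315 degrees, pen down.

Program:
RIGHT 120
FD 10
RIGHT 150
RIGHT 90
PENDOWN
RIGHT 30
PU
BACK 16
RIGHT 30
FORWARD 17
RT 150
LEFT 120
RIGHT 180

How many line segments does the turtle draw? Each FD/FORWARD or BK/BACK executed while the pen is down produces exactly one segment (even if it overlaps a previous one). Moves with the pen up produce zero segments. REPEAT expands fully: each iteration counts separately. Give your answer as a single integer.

Executing turtle program step by step:
Start: pos=(-9,5), heading=315, pen down
RT 120: heading 315 -> 195
FD 10: (-9,5) -> (-18.659,2.412) [heading=195, draw]
RT 150: heading 195 -> 45
RT 90: heading 45 -> 315
PD: pen down
RT 30: heading 315 -> 285
PU: pen up
BK 16: (-18.659,2.412) -> (-22.8,17.867) [heading=285, move]
RT 30: heading 285 -> 255
FD 17: (-22.8,17.867) -> (-27.2,1.446) [heading=255, move]
RT 150: heading 255 -> 105
LT 120: heading 105 -> 225
RT 180: heading 225 -> 45
Final: pos=(-27.2,1.446), heading=45, 1 segment(s) drawn
Segments drawn: 1

Answer: 1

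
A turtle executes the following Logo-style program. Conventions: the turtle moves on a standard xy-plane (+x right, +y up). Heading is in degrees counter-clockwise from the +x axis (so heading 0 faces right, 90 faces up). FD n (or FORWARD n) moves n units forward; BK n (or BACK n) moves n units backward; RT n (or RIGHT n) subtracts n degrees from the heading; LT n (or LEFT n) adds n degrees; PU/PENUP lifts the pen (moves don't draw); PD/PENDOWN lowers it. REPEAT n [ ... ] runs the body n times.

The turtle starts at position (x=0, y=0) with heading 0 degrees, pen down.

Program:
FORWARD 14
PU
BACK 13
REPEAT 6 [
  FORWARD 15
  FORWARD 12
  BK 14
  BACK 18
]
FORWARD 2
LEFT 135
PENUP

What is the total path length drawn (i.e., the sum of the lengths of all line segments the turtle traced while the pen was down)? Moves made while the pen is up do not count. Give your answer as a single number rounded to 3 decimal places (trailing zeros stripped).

Answer: 14

Derivation:
Executing turtle program step by step:
Start: pos=(0,0), heading=0, pen down
FD 14: (0,0) -> (14,0) [heading=0, draw]
PU: pen up
BK 13: (14,0) -> (1,0) [heading=0, move]
REPEAT 6 [
  -- iteration 1/6 --
  FD 15: (1,0) -> (16,0) [heading=0, move]
  FD 12: (16,0) -> (28,0) [heading=0, move]
  BK 14: (28,0) -> (14,0) [heading=0, move]
  BK 18: (14,0) -> (-4,0) [heading=0, move]
  -- iteration 2/6 --
  FD 15: (-4,0) -> (11,0) [heading=0, move]
  FD 12: (11,0) -> (23,0) [heading=0, move]
  BK 14: (23,0) -> (9,0) [heading=0, move]
  BK 18: (9,0) -> (-9,0) [heading=0, move]
  -- iteration 3/6 --
  FD 15: (-9,0) -> (6,0) [heading=0, move]
  FD 12: (6,0) -> (18,0) [heading=0, move]
  BK 14: (18,0) -> (4,0) [heading=0, move]
  BK 18: (4,0) -> (-14,0) [heading=0, move]
  -- iteration 4/6 --
  FD 15: (-14,0) -> (1,0) [heading=0, move]
  FD 12: (1,0) -> (13,0) [heading=0, move]
  BK 14: (13,0) -> (-1,0) [heading=0, move]
  BK 18: (-1,0) -> (-19,0) [heading=0, move]
  -- iteration 5/6 --
  FD 15: (-19,0) -> (-4,0) [heading=0, move]
  FD 12: (-4,0) -> (8,0) [heading=0, move]
  BK 14: (8,0) -> (-6,0) [heading=0, move]
  BK 18: (-6,0) -> (-24,0) [heading=0, move]
  -- iteration 6/6 --
  FD 15: (-24,0) -> (-9,0) [heading=0, move]
  FD 12: (-9,0) -> (3,0) [heading=0, move]
  BK 14: (3,0) -> (-11,0) [heading=0, move]
  BK 18: (-11,0) -> (-29,0) [heading=0, move]
]
FD 2: (-29,0) -> (-27,0) [heading=0, move]
LT 135: heading 0 -> 135
PU: pen up
Final: pos=(-27,0), heading=135, 1 segment(s) drawn

Segment lengths:
  seg 1: (0,0) -> (14,0), length = 14
Total = 14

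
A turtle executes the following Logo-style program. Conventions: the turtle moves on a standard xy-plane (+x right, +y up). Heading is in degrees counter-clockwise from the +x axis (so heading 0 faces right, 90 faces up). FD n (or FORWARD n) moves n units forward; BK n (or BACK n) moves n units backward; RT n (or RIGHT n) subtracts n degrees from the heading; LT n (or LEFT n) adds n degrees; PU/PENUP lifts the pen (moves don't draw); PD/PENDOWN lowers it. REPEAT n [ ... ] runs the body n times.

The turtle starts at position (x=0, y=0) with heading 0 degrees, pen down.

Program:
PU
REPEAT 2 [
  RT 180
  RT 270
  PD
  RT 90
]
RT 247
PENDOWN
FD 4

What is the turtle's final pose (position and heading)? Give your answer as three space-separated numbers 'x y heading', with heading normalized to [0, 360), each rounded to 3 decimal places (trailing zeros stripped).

Answer: -1.563 3.682 113

Derivation:
Executing turtle program step by step:
Start: pos=(0,0), heading=0, pen down
PU: pen up
REPEAT 2 [
  -- iteration 1/2 --
  RT 180: heading 0 -> 180
  RT 270: heading 180 -> 270
  PD: pen down
  RT 90: heading 270 -> 180
  -- iteration 2/2 --
  RT 180: heading 180 -> 0
  RT 270: heading 0 -> 90
  PD: pen down
  RT 90: heading 90 -> 0
]
RT 247: heading 0 -> 113
PD: pen down
FD 4: (0,0) -> (-1.563,3.682) [heading=113, draw]
Final: pos=(-1.563,3.682), heading=113, 1 segment(s) drawn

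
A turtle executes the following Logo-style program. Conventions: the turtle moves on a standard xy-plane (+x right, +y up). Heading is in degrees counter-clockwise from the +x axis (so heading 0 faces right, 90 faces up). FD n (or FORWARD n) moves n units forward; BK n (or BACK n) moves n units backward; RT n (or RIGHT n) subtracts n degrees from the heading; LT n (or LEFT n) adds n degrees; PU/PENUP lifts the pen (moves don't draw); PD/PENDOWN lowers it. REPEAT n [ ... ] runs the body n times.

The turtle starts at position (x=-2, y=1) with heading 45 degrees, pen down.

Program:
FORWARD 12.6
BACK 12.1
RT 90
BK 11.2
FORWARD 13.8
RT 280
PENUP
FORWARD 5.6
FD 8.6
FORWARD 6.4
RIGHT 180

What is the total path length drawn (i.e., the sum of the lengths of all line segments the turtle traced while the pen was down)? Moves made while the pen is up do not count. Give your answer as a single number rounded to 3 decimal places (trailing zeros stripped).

Executing turtle program step by step:
Start: pos=(-2,1), heading=45, pen down
FD 12.6: (-2,1) -> (6.91,9.91) [heading=45, draw]
BK 12.1: (6.91,9.91) -> (-1.646,1.354) [heading=45, draw]
RT 90: heading 45 -> 315
BK 11.2: (-1.646,1.354) -> (-9.566,9.273) [heading=315, draw]
FD 13.8: (-9.566,9.273) -> (0.192,-0.485) [heading=315, draw]
RT 280: heading 315 -> 35
PU: pen up
FD 5.6: (0.192,-0.485) -> (4.779,2.727) [heading=35, move]
FD 8.6: (4.779,2.727) -> (11.824,7.66) [heading=35, move]
FD 6.4: (11.824,7.66) -> (17.067,11.331) [heading=35, move]
RT 180: heading 35 -> 215
Final: pos=(17.067,11.331), heading=215, 4 segment(s) drawn

Segment lengths:
  seg 1: (-2,1) -> (6.91,9.91), length = 12.6
  seg 2: (6.91,9.91) -> (-1.646,1.354), length = 12.1
  seg 3: (-1.646,1.354) -> (-9.566,9.273), length = 11.2
  seg 4: (-9.566,9.273) -> (0.192,-0.485), length = 13.8
Total = 49.7

Answer: 49.7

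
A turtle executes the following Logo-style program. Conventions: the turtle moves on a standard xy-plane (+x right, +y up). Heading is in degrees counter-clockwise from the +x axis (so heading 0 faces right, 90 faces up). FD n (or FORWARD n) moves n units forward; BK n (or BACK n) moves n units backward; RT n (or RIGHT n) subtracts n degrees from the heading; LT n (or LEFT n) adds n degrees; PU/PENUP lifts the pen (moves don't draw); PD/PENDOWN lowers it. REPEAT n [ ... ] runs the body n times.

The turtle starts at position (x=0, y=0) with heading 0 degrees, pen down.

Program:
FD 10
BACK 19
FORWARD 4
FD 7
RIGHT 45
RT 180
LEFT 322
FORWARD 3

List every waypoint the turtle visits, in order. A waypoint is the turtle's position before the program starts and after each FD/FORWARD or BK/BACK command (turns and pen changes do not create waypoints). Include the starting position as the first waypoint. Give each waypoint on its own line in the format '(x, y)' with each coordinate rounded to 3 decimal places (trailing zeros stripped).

Executing turtle program step by step:
Start: pos=(0,0), heading=0, pen down
FD 10: (0,0) -> (10,0) [heading=0, draw]
BK 19: (10,0) -> (-9,0) [heading=0, draw]
FD 4: (-9,0) -> (-5,0) [heading=0, draw]
FD 7: (-5,0) -> (2,0) [heading=0, draw]
RT 45: heading 0 -> 315
RT 180: heading 315 -> 135
LT 322: heading 135 -> 97
FD 3: (2,0) -> (1.634,2.978) [heading=97, draw]
Final: pos=(1.634,2.978), heading=97, 5 segment(s) drawn
Waypoints (6 total):
(0, 0)
(10, 0)
(-9, 0)
(-5, 0)
(2, 0)
(1.634, 2.978)

Answer: (0, 0)
(10, 0)
(-9, 0)
(-5, 0)
(2, 0)
(1.634, 2.978)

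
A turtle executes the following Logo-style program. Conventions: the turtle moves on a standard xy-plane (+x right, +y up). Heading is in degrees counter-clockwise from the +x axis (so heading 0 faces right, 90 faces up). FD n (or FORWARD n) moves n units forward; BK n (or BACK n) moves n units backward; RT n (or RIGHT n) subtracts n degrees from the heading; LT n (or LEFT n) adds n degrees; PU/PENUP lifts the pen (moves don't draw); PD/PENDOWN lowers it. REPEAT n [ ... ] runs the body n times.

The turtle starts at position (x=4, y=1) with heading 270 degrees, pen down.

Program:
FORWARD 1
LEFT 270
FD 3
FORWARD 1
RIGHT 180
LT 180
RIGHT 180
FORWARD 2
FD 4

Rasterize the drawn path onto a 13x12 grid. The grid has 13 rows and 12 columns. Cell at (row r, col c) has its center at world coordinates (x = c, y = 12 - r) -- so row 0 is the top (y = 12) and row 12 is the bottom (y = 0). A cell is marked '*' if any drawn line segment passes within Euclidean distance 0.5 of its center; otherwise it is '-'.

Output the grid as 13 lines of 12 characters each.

Answer: ------------
------------
------------
------------
------------
------------
------------
------------
------------
------------
------------
----*-------
*******-----

Derivation:
Segment 0: (4,1) -> (4,0)
Segment 1: (4,0) -> (1,0)
Segment 2: (1,0) -> (0,0)
Segment 3: (0,0) -> (2,0)
Segment 4: (2,0) -> (6,-0)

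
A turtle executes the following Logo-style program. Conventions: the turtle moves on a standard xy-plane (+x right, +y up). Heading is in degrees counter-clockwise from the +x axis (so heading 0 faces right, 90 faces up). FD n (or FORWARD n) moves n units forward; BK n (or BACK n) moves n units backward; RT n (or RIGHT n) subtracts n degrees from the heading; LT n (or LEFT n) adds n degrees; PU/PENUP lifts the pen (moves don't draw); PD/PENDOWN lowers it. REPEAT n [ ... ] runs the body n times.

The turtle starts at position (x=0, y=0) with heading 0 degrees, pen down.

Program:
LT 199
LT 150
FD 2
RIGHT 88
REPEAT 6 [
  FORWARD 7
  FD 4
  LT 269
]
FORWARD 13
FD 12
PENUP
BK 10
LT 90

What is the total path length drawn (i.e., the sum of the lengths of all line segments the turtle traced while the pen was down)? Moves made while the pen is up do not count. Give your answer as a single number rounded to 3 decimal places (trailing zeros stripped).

Answer: 93

Derivation:
Executing turtle program step by step:
Start: pos=(0,0), heading=0, pen down
LT 199: heading 0 -> 199
LT 150: heading 199 -> 349
FD 2: (0,0) -> (1.963,-0.382) [heading=349, draw]
RT 88: heading 349 -> 261
REPEAT 6 [
  -- iteration 1/6 --
  FD 7: (1.963,-0.382) -> (0.868,-7.295) [heading=261, draw]
  FD 4: (0.868,-7.295) -> (0.242,-11.246) [heading=261, draw]
  LT 269: heading 261 -> 170
  -- iteration 2/6 --
  FD 7: (0.242,-11.246) -> (-6.651,-10.031) [heading=170, draw]
  FD 4: (-6.651,-10.031) -> (-10.59,-9.336) [heading=170, draw]
  LT 269: heading 170 -> 79
  -- iteration 3/6 --
  FD 7: (-10.59,-9.336) -> (-9.255,-2.465) [heading=79, draw]
  FD 4: (-9.255,-2.465) -> (-8.492,1.462) [heading=79, draw]
  LT 269: heading 79 -> 348
  -- iteration 4/6 --
  FD 7: (-8.492,1.462) -> (-1.644,0.006) [heading=348, draw]
  FD 4: (-1.644,0.006) -> (2.268,-0.825) [heading=348, draw]
  LT 269: heading 348 -> 257
  -- iteration 5/6 --
  FD 7: (2.268,-0.825) -> (0.693,-7.646) [heading=257, draw]
  FD 4: (0.693,-7.646) -> (-0.206,-11.543) [heading=257, draw]
  LT 269: heading 257 -> 166
  -- iteration 6/6 --
  FD 7: (-0.206,-11.543) -> (-6.998,-9.85) [heading=166, draw]
  FD 4: (-6.998,-9.85) -> (-10.88,-8.882) [heading=166, draw]
  LT 269: heading 166 -> 75
]
FD 13: (-10.88,-8.882) -> (-7.515,3.675) [heading=75, draw]
FD 12: (-7.515,3.675) -> (-4.409,15.266) [heading=75, draw]
PU: pen up
BK 10: (-4.409,15.266) -> (-6.997,5.607) [heading=75, move]
LT 90: heading 75 -> 165
Final: pos=(-6.997,5.607), heading=165, 15 segment(s) drawn

Segment lengths:
  seg 1: (0,0) -> (1.963,-0.382), length = 2
  seg 2: (1.963,-0.382) -> (0.868,-7.295), length = 7
  seg 3: (0.868,-7.295) -> (0.242,-11.246), length = 4
  seg 4: (0.242,-11.246) -> (-6.651,-10.031), length = 7
  seg 5: (-6.651,-10.031) -> (-10.59,-9.336), length = 4
  seg 6: (-10.59,-9.336) -> (-9.255,-2.465), length = 7
  seg 7: (-9.255,-2.465) -> (-8.492,1.462), length = 4
  seg 8: (-8.492,1.462) -> (-1.644,0.006), length = 7
  seg 9: (-1.644,0.006) -> (2.268,-0.825), length = 4
  seg 10: (2.268,-0.825) -> (0.693,-7.646), length = 7
  seg 11: (0.693,-7.646) -> (-0.206,-11.543), length = 4
  seg 12: (-0.206,-11.543) -> (-6.998,-9.85), length = 7
  seg 13: (-6.998,-9.85) -> (-10.88,-8.882), length = 4
  seg 14: (-10.88,-8.882) -> (-7.515,3.675), length = 13
  seg 15: (-7.515,3.675) -> (-4.409,15.266), length = 12
Total = 93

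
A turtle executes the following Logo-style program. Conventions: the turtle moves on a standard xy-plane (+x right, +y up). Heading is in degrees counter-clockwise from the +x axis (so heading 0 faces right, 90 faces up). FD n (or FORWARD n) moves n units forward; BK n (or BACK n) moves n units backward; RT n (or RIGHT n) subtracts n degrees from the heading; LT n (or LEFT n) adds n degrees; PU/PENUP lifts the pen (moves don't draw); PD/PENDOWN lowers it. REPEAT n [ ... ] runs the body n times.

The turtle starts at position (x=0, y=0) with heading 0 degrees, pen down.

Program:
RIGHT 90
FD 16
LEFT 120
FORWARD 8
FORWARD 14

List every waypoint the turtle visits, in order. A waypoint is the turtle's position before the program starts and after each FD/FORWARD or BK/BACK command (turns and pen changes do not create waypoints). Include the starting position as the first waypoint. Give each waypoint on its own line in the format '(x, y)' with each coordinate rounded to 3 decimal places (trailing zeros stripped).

Executing turtle program step by step:
Start: pos=(0,0), heading=0, pen down
RT 90: heading 0 -> 270
FD 16: (0,0) -> (0,-16) [heading=270, draw]
LT 120: heading 270 -> 30
FD 8: (0,-16) -> (6.928,-12) [heading=30, draw]
FD 14: (6.928,-12) -> (19.053,-5) [heading=30, draw]
Final: pos=(19.053,-5), heading=30, 3 segment(s) drawn
Waypoints (4 total):
(0, 0)
(0, -16)
(6.928, -12)
(19.053, -5)

Answer: (0, 0)
(0, -16)
(6.928, -12)
(19.053, -5)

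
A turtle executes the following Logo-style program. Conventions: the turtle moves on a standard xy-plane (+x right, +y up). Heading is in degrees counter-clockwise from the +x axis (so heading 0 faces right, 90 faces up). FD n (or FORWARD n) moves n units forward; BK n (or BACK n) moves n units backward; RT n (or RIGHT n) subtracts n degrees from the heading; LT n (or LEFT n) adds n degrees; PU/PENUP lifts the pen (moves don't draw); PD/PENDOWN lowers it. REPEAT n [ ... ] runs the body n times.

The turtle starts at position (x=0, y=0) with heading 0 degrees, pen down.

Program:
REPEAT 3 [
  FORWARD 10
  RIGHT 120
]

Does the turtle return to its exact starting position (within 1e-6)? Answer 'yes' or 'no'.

Executing turtle program step by step:
Start: pos=(0,0), heading=0, pen down
REPEAT 3 [
  -- iteration 1/3 --
  FD 10: (0,0) -> (10,0) [heading=0, draw]
  RT 120: heading 0 -> 240
  -- iteration 2/3 --
  FD 10: (10,0) -> (5,-8.66) [heading=240, draw]
  RT 120: heading 240 -> 120
  -- iteration 3/3 --
  FD 10: (5,-8.66) -> (0,0) [heading=120, draw]
  RT 120: heading 120 -> 0
]
Final: pos=(0,0), heading=0, 3 segment(s) drawn

Start position: (0, 0)
Final position: (0, 0)
Distance = 0; < 1e-6 -> CLOSED

Answer: yes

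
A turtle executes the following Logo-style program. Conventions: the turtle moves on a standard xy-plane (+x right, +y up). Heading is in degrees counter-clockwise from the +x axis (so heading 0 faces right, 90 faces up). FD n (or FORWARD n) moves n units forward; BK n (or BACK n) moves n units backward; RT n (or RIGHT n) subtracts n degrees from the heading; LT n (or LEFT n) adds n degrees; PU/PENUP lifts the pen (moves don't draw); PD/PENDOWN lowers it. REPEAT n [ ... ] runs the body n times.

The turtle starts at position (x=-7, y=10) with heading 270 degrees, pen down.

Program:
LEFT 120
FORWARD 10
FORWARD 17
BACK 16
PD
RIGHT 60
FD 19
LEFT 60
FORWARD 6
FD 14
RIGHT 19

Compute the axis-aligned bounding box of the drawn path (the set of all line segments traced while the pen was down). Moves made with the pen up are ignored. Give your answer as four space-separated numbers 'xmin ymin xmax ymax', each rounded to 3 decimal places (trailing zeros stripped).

Executing turtle program step by step:
Start: pos=(-7,10), heading=270, pen down
LT 120: heading 270 -> 30
FD 10: (-7,10) -> (1.66,15) [heading=30, draw]
FD 17: (1.66,15) -> (16.383,23.5) [heading=30, draw]
BK 16: (16.383,23.5) -> (2.526,15.5) [heading=30, draw]
PD: pen down
RT 60: heading 30 -> 330
FD 19: (2.526,15.5) -> (18.981,6) [heading=330, draw]
LT 60: heading 330 -> 30
FD 6: (18.981,6) -> (24.177,9) [heading=30, draw]
FD 14: (24.177,9) -> (36.301,16) [heading=30, draw]
RT 19: heading 30 -> 11
Final: pos=(36.301,16), heading=11, 6 segment(s) drawn

Segment endpoints: x in {-7, 1.66, 2.526, 16.383, 18.981, 24.177, 36.301}, y in {6, 9, 10, 15, 15.5, 16, 23.5}
xmin=-7, ymin=6, xmax=36.301, ymax=23.5

Answer: -7 6 36.301 23.5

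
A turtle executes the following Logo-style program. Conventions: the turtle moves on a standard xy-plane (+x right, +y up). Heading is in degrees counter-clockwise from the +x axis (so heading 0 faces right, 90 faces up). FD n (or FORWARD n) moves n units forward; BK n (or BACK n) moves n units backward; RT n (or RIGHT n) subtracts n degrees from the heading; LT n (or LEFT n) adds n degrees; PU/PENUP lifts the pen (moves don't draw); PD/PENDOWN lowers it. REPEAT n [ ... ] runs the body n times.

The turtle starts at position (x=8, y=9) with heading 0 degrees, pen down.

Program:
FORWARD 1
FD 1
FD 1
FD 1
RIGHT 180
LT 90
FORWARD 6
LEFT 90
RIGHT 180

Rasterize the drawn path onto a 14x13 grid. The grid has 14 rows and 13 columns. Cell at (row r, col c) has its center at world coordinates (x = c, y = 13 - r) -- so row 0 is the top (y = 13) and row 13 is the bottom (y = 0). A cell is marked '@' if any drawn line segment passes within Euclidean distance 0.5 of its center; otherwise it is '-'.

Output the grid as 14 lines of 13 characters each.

Segment 0: (8,9) -> (9,9)
Segment 1: (9,9) -> (10,9)
Segment 2: (10,9) -> (11,9)
Segment 3: (11,9) -> (12,9)
Segment 4: (12,9) -> (12,3)

Answer: -------------
-------------
-------------
-------------
--------@@@@@
------------@
------------@
------------@
------------@
------------@
------------@
-------------
-------------
-------------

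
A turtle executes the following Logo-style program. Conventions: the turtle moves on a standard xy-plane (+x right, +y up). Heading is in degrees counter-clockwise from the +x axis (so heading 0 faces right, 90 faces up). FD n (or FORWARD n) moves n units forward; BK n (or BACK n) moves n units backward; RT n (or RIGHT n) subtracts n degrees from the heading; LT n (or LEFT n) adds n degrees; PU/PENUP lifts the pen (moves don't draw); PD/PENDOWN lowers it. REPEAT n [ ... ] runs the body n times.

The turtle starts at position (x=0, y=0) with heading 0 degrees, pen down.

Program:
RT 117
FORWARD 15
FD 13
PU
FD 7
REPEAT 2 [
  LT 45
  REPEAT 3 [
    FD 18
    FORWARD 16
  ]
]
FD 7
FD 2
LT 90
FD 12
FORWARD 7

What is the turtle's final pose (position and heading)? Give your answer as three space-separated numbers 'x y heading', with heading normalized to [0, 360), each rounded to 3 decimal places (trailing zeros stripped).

Executing turtle program step by step:
Start: pos=(0,0), heading=0, pen down
RT 117: heading 0 -> 243
FD 15: (0,0) -> (-6.81,-13.365) [heading=243, draw]
FD 13: (-6.81,-13.365) -> (-12.712,-24.948) [heading=243, draw]
PU: pen up
FD 7: (-12.712,-24.948) -> (-15.89,-31.185) [heading=243, move]
REPEAT 2 [
  -- iteration 1/2 --
  LT 45: heading 243 -> 288
  REPEAT 3 [
    -- iteration 1/3 --
    FD 18: (-15.89,-31.185) -> (-10.327,-48.304) [heading=288, move]
    FD 16: (-10.327,-48.304) -> (-5.383,-63.521) [heading=288, move]
    -- iteration 2/3 --
    FD 18: (-5.383,-63.521) -> (0.179,-80.64) [heading=288, move]
    FD 16: (0.179,-80.64) -> (5.123,-95.857) [heading=288, move]
    -- iteration 3/3 --
    FD 18: (5.123,-95.857) -> (10.686,-112.976) [heading=288, move]
    FD 16: (10.686,-112.976) -> (15.63,-128.193) [heading=288, move]
  ]
  -- iteration 2/2 --
  LT 45: heading 288 -> 333
  REPEAT 3 [
    -- iteration 1/3 --
    FD 18: (15.63,-128.193) -> (31.668,-136.365) [heading=333, move]
    FD 16: (31.668,-136.365) -> (45.924,-143.629) [heading=333, move]
    -- iteration 2/3 --
    FD 18: (45.924,-143.629) -> (61.962,-151.8) [heading=333, move]
    FD 16: (61.962,-151.8) -> (76.219,-159.064) [heading=333, move]
    -- iteration 3/3 --
    FD 18: (76.219,-159.064) -> (92.257,-167.236) [heading=333, move]
    FD 16: (92.257,-167.236) -> (106.513,-174.5) [heading=333, move]
  ]
]
FD 7: (106.513,-174.5) -> (112.75,-177.678) [heading=333, move]
FD 2: (112.75,-177.678) -> (114.532,-178.586) [heading=333, move]
LT 90: heading 333 -> 63
FD 12: (114.532,-178.586) -> (119.98,-167.894) [heading=63, move]
FD 7: (119.98,-167.894) -> (123.158,-161.657) [heading=63, move]
Final: pos=(123.158,-161.657), heading=63, 2 segment(s) drawn

Answer: 123.158 -161.657 63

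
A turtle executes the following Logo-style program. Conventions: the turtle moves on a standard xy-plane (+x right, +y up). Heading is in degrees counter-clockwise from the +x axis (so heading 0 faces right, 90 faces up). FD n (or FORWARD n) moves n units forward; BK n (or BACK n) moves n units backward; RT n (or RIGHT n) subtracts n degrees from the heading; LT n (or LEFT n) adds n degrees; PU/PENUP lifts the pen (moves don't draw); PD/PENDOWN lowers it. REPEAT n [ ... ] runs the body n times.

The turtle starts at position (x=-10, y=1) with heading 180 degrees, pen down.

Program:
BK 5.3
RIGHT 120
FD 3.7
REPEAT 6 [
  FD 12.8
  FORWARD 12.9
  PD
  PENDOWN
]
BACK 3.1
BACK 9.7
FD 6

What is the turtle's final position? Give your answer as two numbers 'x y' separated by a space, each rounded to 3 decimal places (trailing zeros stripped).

Answer: 70.85 131.856

Derivation:
Executing turtle program step by step:
Start: pos=(-10,1), heading=180, pen down
BK 5.3: (-10,1) -> (-4.7,1) [heading=180, draw]
RT 120: heading 180 -> 60
FD 3.7: (-4.7,1) -> (-2.85,4.204) [heading=60, draw]
REPEAT 6 [
  -- iteration 1/6 --
  FD 12.8: (-2.85,4.204) -> (3.55,15.289) [heading=60, draw]
  FD 12.9: (3.55,15.289) -> (10,26.461) [heading=60, draw]
  PD: pen down
  PD: pen down
  -- iteration 2/6 --
  FD 12.8: (10,26.461) -> (16.4,37.546) [heading=60, draw]
  FD 12.9: (16.4,37.546) -> (22.85,48.718) [heading=60, draw]
  PD: pen down
  PD: pen down
  -- iteration 3/6 --
  FD 12.8: (22.85,48.718) -> (29.25,59.803) [heading=60, draw]
  FD 12.9: (29.25,59.803) -> (35.7,70.975) [heading=60, draw]
  PD: pen down
  PD: pen down
  -- iteration 4/6 --
  FD 12.8: (35.7,70.975) -> (42.1,82.06) [heading=60, draw]
  FD 12.9: (42.1,82.06) -> (48.55,93.232) [heading=60, draw]
  PD: pen down
  PD: pen down
  -- iteration 5/6 --
  FD 12.8: (48.55,93.232) -> (54.95,104.317) [heading=60, draw]
  FD 12.9: (54.95,104.317) -> (61.4,115.489) [heading=60, draw]
  PD: pen down
  PD: pen down
  -- iteration 6/6 --
  FD 12.8: (61.4,115.489) -> (67.8,126.574) [heading=60, draw]
  FD 12.9: (67.8,126.574) -> (74.25,137.745) [heading=60, draw]
  PD: pen down
  PD: pen down
]
BK 3.1: (74.25,137.745) -> (72.7,135.061) [heading=60, draw]
BK 9.7: (72.7,135.061) -> (67.85,126.66) [heading=60, draw]
FD 6: (67.85,126.66) -> (70.85,131.856) [heading=60, draw]
Final: pos=(70.85,131.856), heading=60, 17 segment(s) drawn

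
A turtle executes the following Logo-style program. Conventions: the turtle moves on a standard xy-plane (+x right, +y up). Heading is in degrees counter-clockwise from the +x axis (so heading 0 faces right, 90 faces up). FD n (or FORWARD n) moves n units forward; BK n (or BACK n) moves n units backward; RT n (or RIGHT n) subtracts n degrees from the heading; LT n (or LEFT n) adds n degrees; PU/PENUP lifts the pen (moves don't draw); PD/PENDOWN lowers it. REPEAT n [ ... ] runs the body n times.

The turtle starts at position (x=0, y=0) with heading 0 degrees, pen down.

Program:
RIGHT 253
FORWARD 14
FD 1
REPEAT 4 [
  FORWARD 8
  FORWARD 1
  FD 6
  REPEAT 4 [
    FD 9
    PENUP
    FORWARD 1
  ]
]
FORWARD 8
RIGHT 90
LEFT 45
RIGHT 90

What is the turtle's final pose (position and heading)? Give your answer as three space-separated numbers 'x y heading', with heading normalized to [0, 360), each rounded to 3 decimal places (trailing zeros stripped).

Answer: -71.046 232.382 332

Derivation:
Executing turtle program step by step:
Start: pos=(0,0), heading=0, pen down
RT 253: heading 0 -> 107
FD 14: (0,0) -> (-4.093,13.388) [heading=107, draw]
FD 1: (-4.093,13.388) -> (-4.386,14.345) [heading=107, draw]
REPEAT 4 [
  -- iteration 1/4 --
  FD 8: (-4.386,14.345) -> (-6.725,21.995) [heading=107, draw]
  FD 1: (-6.725,21.995) -> (-7.017,22.951) [heading=107, draw]
  FD 6: (-7.017,22.951) -> (-8.771,28.689) [heading=107, draw]
  REPEAT 4 [
    -- iteration 1/4 --
    FD 9: (-8.771,28.689) -> (-11.402,37.296) [heading=107, draw]
    PU: pen up
    FD 1: (-11.402,37.296) -> (-11.695,38.252) [heading=107, move]
    -- iteration 2/4 --
    FD 9: (-11.695,38.252) -> (-14.326,46.859) [heading=107, move]
    PU: pen up
    FD 1: (-14.326,46.859) -> (-14.619,47.815) [heading=107, move]
    -- iteration 3/4 --
    FD 9: (-14.619,47.815) -> (-17.25,56.422) [heading=107, move]
    PU: pen up
    FD 1: (-17.25,56.422) -> (-17.542,57.378) [heading=107, move]
    -- iteration 4/4 --
    FD 9: (-17.542,57.378) -> (-20.174,65.985) [heading=107, move]
    PU: pen up
    FD 1: (-20.174,65.985) -> (-20.466,66.941) [heading=107, move]
  ]
  -- iteration 2/4 --
  FD 8: (-20.466,66.941) -> (-22.805,74.592) [heading=107, move]
  FD 1: (-22.805,74.592) -> (-23.097,75.548) [heading=107, move]
  FD 6: (-23.097,75.548) -> (-24.852,81.286) [heading=107, move]
  REPEAT 4 [
    -- iteration 1/4 --
    FD 9: (-24.852,81.286) -> (-27.483,89.893) [heading=107, move]
    PU: pen up
    FD 1: (-27.483,89.893) -> (-27.775,90.849) [heading=107, move]
    -- iteration 2/4 --
    FD 9: (-27.775,90.849) -> (-30.407,99.456) [heading=107, move]
    PU: pen up
    FD 1: (-30.407,99.456) -> (-30.699,100.412) [heading=107, move]
    -- iteration 3/4 --
    FD 9: (-30.699,100.412) -> (-33.33,109.019) [heading=107, move]
    PU: pen up
    FD 1: (-33.33,109.019) -> (-33.623,109.975) [heading=107, move]
    -- iteration 4/4 --
    FD 9: (-33.623,109.975) -> (-36.254,118.582) [heading=107, move]
    PU: pen up
    FD 1: (-36.254,118.582) -> (-36.546,119.538) [heading=107, move]
  ]
  -- iteration 3/4 --
  FD 8: (-36.546,119.538) -> (-38.885,127.189) [heading=107, move]
  FD 1: (-38.885,127.189) -> (-39.178,128.145) [heading=107, move]
  FD 6: (-39.178,128.145) -> (-40.932,133.883) [heading=107, move]
  REPEAT 4 [
    -- iteration 1/4 --
    FD 9: (-40.932,133.883) -> (-43.563,142.489) [heading=107, move]
    PU: pen up
    FD 1: (-43.563,142.489) -> (-43.856,143.446) [heading=107, move]
    -- iteration 2/4 --
    FD 9: (-43.856,143.446) -> (-46.487,152.052) [heading=107, move]
    PU: pen up
    FD 1: (-46.487,152.052) -> (-46.779,153.009) [heading=107, move]
    -- iteration 3/4 --
    FD 9: (-46.779,153.009) -> (-49.411,161.616) [heading=107, move]
    PU: pen up
    FD 1: (-49.411,161.616) -> (-49.703,162.572) [heading=107, move]
    -- iteration 4/4 --
    FD 9: (-49.703,162.572) -> (-52.335,171.179) [heading=107, move]
    PU: pen up
    FD 1: (-52.335,171.179) -> (-52.627,172.135) [heading=107, move]
  ]
  -- iteration 4/4 --
  FD 8: (-52.627,172.135) -> (-54.966,179.785) [heading=107, move]
  FD 1: (-54.966,179.785) -> (-55.258,180.742) [heading=107, move]
  FD 6: (-55.258,180.742) -> (-57.012,186.479) [heading=107, move]
  REPEAT 4 [
    -- iteration 1/4 --
    FD 9: (-57.012,186.479) -> (-59.644,195.086) [heading=107, move]
    PU: pen up
    FD 1: (-59.644,195.086) -> (-59.936,196.042) [heading=107, move]
    -- iteration 2/4 --
    FD 9: (-59.936,196.042) -> (-62.568,204.649) [heading=107, move]
    PU: pen up
    FD 1: (-62.568,204.649) -> (-62.86,205.606) [heading=107, move]
    -- iteration 3/4 --
    FD 9: (-62.86,205.606) -> (-65.491,214.212) [heading=107, move]
    PU: pen up
    FD 1: (-65.491,214.212) -> (-65.784,215.169) [heading=107, move]
    -- iteration 4/4 --
    FD 9: (-65.784,215.169) -> (-68.415,223.775) [heading=107, move]
    PU: pen up
    FD 1: (-68.415,223.775) -> (-68.707,224.732) [heading=107, move]
  ]
]
FD 8: (-68.707,224.732) -> (-71.046,232.382) [heading=107, move]
RT 90: heading 107 -> 17
LT 45: heading 17 -> 62
RT 90: heading 62 -> 332
Final: pos=(-71.046,232.382), heading=332, 6 segment(s) drawn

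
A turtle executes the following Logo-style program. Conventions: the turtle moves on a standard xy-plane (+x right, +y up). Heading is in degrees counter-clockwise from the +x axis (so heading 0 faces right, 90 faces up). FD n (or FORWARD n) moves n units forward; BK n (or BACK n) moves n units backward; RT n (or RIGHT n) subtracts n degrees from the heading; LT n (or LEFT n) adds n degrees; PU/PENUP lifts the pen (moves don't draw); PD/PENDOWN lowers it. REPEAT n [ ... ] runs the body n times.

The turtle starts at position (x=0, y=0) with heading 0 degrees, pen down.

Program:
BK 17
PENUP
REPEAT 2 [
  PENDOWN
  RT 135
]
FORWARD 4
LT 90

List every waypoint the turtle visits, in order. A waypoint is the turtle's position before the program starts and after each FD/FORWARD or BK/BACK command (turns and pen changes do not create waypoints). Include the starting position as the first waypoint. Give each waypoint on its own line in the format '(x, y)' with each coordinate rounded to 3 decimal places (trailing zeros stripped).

Answer: (0, 0)
(-17, 0)
(-17, 4)

Derivation:
Executing turtle program step by step:
Start: pos=(0,0), heading=0, pen down
BK 17: (0,0) -> (-17,0) [heading=0, draw]
PU: pen up
REPEAT 2 [
  -- iteration 1/2 --
  PD: pen down
  RT 135: heading 0 -> 225
  -- iteration 2/2 --
  PD: pen down
  RT 135: heading 225 -> 90
]
FD 4: (-17,0) -> (-17,4) [heading=90, draw]
LT 90: heading 90 -> 180
Final: pos=(-17,4), heading=180, 2 segment(s) drawn
Waypoints (3 total):
(0, 0)
(-17, 0)
(-17, 4)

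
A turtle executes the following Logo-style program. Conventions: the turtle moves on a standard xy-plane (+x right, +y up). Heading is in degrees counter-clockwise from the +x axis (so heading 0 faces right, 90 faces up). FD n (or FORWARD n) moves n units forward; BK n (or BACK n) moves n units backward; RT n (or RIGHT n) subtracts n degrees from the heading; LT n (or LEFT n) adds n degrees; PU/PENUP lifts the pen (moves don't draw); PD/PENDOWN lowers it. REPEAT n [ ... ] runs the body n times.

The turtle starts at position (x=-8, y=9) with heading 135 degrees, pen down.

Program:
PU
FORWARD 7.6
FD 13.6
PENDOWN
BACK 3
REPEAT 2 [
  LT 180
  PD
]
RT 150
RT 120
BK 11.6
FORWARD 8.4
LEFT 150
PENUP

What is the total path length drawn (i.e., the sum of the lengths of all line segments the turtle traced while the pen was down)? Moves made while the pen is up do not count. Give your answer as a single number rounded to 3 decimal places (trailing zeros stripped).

Executing turtle program step by step:
Start: pos=(-8,9), heading=135, pen down
PU: pen up
FD 7.6: (-8,9) -> (-13.374,14.374) [heading=135, move]
FD 13.6: (-13.374,14.374) -> (-22.991,23.991) [heading=135, move]
PD: pen down
BK 3: (-22.991,23.991) -> (-20.869,21.869) [heading=135, draw]
REPEAT 2 [
  -- iteration 1/2 --
  LT 180: heading 135 -> 315
  PD: pen down
  -- iteration 2/2 --
  LT 180: heading 315 -> 135
  PD: pen down
]
RT 150: heading 135 -> 345
RT 120: heading 345 -> 225
BK 11.6: (-20.869,21.869) -> (-12.667,30.072) [heading=225, draw]
FD 8.4: (-12.667,30.072) -> (-18.607,24.132) [heading=225, draw]
LT 150: heading 225 -> 15
PU: pen up
Final: pos=(-18.607,24.132), heading=15, 3 segment(s) drawn

Segment lengths:
  seg 1: (-22.991,23.991) -> (-20.869,21.869), length = 3
  seg 2: (-20.869,21.869) -> (-12.667,30.072), length = 11.6
  seg 3: (-12.667,30.072) -> (-18.607,24.132), length = 8.4
Total = 23

Answer: 23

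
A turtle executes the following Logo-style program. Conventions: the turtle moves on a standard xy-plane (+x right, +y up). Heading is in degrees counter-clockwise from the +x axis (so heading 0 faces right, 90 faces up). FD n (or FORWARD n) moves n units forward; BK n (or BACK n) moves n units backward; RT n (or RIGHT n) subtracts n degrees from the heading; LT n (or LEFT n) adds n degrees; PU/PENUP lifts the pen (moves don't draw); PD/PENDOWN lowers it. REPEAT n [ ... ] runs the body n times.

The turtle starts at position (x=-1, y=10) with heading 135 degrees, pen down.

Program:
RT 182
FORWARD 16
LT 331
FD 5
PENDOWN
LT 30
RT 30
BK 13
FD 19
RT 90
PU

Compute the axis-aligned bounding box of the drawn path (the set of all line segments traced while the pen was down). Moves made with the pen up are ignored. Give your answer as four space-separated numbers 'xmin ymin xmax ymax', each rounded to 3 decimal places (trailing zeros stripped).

Answer: -1 -12.375 12.573 10

Derivation:
Executing turtle program step by step:
Start: pos=(-1,10), heading=135, pen down
RT 182: heading 135 -> 313
FD 16: (-1,10) -> (9.912,-1.702) [heading=313, draw]
LT 331: heading 313 -> 284
FD 5: (9.912,-1.702) -> (11.122,-6.553) [heading=284, draw]
PD: pen down
LT 30: heading 284 -> 314
RT 30: heading 314 -> 284
BK 13: (11.122,-6.553) -> (7.977,6.061) [heading=284, draw]
FD 19: (7.977,6.061) -> (12.573,-12.375) [heading=284, draw]
RT 90: heading 284 -> 194
PU: pen up
Final: pos=(12.573,-12.375), heading=194, 4 segment(s) drawn

Segment endpoints: x in {-1, 7.977, 9.912, 11.122, 12.573}, y in {-12.375, -6.553, -1.702, 6.061, 10}
xmin=-1, ymin=-12.375, xmax=12.573, ymax=10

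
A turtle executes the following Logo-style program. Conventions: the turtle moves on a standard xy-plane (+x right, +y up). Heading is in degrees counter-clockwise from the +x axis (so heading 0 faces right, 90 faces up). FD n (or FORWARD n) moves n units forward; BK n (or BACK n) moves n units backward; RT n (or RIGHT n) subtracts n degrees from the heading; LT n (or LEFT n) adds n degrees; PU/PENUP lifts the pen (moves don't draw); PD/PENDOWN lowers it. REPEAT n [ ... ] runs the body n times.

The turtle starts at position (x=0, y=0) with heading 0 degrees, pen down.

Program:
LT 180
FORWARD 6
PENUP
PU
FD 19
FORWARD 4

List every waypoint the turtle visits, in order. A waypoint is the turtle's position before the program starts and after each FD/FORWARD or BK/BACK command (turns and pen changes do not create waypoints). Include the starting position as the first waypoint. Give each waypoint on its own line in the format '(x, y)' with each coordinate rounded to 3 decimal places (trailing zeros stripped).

Executing turtle program step by step:
Start: pos=(0,0), heading=0, pen down
LT 180: heading 0 -> 180
FD 6: (0,0) -> (-6,0) [heading=180, draw]
PU: pen up
PU: pen up
FD 19: (-6,0) -> (-25,0) [heading=180, move]
FD 4: (-25,0) -> (-29,0) [heading=180, move]
Final: pos=(-29,0), heading=180, 1 segment(s) drawn
Waypoints (4 total):
(0, 0)
(-6, 0)
(-25, 0)
(-29, 0)

Answer: (0, 0)
(-6, 0)
(-25, 0)
(-29, 0)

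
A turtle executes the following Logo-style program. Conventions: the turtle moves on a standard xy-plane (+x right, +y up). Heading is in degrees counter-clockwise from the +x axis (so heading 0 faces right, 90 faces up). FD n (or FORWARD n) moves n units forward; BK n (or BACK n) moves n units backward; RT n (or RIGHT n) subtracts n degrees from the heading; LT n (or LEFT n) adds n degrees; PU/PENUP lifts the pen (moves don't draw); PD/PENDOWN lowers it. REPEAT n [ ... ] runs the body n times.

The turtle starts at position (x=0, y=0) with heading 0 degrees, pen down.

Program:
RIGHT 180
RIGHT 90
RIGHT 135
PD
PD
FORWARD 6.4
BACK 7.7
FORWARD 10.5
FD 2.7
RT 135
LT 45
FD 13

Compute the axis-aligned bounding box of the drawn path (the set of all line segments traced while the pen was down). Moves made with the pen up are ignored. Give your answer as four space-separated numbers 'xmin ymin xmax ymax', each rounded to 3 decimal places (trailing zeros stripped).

Answer: -0.919 -17.607 8.415 0.919

Derivation:
Executing turtle program step by step:
Start: pos=(0,0), heading=0, pen down
RT 180: heading 0 -> 180
RT 90: heading 180 -> 90
RT 135: heading 90 -> 315
PD: pen down
PD: pen down
FD 6.4: (0,0) -> (4.525,-4.525) [heading=315, draw]
BK 7.7: (4.525,-4.525) -> (-0.919,0.919) [heading=315, draw]
FD 10.5: (-0.919,0.919) -> (6.505,-6.505) [heading=315, draw]
FD 2.7: (6.505,-6.505) -> (8.415,-8.415) [heading=315, draw]
RT 135: heading 315 -> 180
LT 45: heading 180 -> 225
FD 13: (8.415,-8.415) -> (-0.778,-17.607) [heading=225, draw]
Final: pos=(-0.778,-17.607), heading=225, 5 segment(s) drawn

Segment endpoints: x in {-0.919, -0.778, 0, 4.525, 6.505, 8.415}, y in {-17.607, -8.415, -6.505, -4.525, 0, 0.919}
xmin=-0.919, ymin=-17.607, xmax=8.415, ymax=0.919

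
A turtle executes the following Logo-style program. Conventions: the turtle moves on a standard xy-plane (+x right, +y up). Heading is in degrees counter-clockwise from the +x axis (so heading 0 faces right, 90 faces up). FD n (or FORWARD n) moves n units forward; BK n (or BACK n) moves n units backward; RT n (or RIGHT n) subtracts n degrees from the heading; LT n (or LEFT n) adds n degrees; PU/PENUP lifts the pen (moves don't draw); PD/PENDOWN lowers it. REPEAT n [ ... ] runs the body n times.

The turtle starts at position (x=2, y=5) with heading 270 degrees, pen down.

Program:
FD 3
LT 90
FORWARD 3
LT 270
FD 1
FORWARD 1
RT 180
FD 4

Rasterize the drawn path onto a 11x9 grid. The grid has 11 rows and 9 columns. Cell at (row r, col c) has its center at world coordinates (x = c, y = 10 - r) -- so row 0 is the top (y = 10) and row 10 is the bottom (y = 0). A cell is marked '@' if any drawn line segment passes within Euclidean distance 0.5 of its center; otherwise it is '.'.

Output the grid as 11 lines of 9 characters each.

Answer: .........
.........
.........
.........
.........
..@......
..@..@...
..@..@...
..@@@@...
.....@...
.....@...

Derivation:
Segment 0: (2,5) -> (2,2)
Segment 1: (2,2) -> (5,2)
Segment 2: (5,2) -> (5,1)
Segment 3: (5,1) -> (5,-0)
Segment 4: (5,-0) -> (5,4)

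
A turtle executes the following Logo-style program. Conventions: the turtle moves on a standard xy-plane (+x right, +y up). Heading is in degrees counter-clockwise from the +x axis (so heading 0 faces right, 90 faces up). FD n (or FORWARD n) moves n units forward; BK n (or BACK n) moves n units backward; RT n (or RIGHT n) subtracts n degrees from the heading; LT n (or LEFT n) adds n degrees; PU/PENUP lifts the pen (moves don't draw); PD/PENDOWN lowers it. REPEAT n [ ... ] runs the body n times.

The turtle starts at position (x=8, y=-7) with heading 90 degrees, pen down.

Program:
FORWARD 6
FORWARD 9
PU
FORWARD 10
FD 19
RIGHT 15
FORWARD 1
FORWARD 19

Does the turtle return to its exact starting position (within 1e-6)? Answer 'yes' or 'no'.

Answer: no

Derivation:
Executing turtle program step by step:
Start: pos=(8,-7), heading=90, pen down
FD 6: (8,-7) -> (8,-1) [heading=90, draw]
FD 9: (8,-1) -> (8,8) [heading=90, draw]
PU: pen up
FD 10: (8,8) -> (8,18) [heading=90, move]
FD 19: (8,18) -> (8,37) [heading=90, move]
RT 15: heading 90 -> 75
FD 1: (8,37) -> (8.259,37.966) [heading=75, move]
FD 19: (8.259,37.966) -> (13.176,56.319) [heading=75, move]
Final: pos=(13.176,56.319), heading=75, 2 segment(s) drawn

Start position: (8, -7)
Final position: (13.176, 56.319)
Distance = 63.53; >= 1e-6 -> NOT closed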